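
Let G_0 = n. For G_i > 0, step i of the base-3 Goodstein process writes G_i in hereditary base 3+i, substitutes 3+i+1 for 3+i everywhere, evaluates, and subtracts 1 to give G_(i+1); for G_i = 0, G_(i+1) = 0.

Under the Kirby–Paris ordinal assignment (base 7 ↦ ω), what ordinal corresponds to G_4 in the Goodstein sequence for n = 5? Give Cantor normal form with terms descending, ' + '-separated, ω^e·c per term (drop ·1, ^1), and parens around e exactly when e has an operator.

(0) 5|_3 = 3 + 2 ↦ 4 + 2|_4 = 6 ⇒ 5
(1) 5|_4 = 4 + 1 ↦ 5 + 1|_5 = 6 ⇒ 5
(2) 5|_5 = 5 ↦ 6|_6 = 6 ⇒ 5
(3) 5|_6 = 5 ↦ 5|_7 = 5 ⇒ 4
(4) 4|_7 = 4 ↦ 4|_8 = 4 ⇒ 3

4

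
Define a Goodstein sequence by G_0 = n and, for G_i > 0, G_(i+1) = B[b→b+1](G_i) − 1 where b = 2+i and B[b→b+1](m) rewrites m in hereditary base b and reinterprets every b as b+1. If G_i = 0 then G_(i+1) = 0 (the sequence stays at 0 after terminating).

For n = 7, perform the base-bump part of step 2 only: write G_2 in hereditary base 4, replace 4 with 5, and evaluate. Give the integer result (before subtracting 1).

G_0 = 7. HB_2(7) = 2^2 + 2 + 1. Bump = 31. G_1 = 30.
G_1 = 30. HB_3(30) = 3^3 + 3. Bump = 260. G_2 = 259.
G_2 = 259. HB_4(259) = 4^4 + 3. Bump = 3128. G_3 = 3127.

3128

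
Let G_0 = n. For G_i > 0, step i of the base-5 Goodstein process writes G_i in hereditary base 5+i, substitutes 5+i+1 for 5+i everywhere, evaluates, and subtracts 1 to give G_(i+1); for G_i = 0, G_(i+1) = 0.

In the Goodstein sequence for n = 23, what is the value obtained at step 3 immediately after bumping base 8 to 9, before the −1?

36

G_0=23  [base 5] 4·5 + 3  →[5↦6]→  4·6 + 3 = 27  −1 ⇒ G_1=26
G_1=26  [base 6] 4·6 + 2  →[6↦7]→  4·7 + 2 = 30  −1 ⇒ G_2=29
G_2=29  [base 7] 4·7 + 1  →[7↦8]→  4·8 + 1 = 33  −1 ⇒ G_3=32
G_3=32  [base 8] 4·8  →[8↦9]→  4·9 = 36  −1 ⇒ G_4=35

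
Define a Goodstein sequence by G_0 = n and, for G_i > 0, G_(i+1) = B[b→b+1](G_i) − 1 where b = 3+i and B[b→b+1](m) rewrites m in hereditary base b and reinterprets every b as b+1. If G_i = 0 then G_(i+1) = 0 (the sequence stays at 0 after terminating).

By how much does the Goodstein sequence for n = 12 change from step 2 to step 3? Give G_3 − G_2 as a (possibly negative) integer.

G_0 = 12. HB_3(12) = 3^2 + 3. Bump = 20. G_1 = 19.
G_1 = 19. HB_4(19) = 4^2 + 3. Bump = 28. G_2 = 27.
G_2 = 27. HB_5(27) = 5^2 + 2. Bump = 38. G_3 = 37.

10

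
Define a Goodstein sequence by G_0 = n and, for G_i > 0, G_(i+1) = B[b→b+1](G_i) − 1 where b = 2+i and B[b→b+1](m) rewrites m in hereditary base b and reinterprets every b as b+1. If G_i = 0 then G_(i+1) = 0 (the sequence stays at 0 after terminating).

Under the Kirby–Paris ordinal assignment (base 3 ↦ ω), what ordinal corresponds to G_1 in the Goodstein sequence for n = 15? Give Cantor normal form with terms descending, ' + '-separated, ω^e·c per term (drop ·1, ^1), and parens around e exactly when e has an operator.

G_0 = 15. HB_2(15) = 2^(2 + 1) + 2^2 + 2 + 1. Bump = 112. G_1 = 111.
G_1 = 111. HB_3(111) = 3^(3 + 1) + 3^3 + 3. Bump = 1284. G_2 = 1283.

ω^(ω + 1) + ω^ω + ω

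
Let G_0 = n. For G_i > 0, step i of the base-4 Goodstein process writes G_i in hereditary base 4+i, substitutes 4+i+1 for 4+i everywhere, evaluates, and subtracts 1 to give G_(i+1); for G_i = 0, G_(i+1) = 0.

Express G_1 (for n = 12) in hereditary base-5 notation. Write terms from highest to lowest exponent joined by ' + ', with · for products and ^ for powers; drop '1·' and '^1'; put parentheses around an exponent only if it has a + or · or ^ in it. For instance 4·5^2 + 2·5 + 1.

base 4: 12 = 3·4; at 5: 3·5 = 15; next = 14
base 5: 14 = 2·5 + 4; at 6: 2·6 + 4 = 16; next = 15

2·5 + 4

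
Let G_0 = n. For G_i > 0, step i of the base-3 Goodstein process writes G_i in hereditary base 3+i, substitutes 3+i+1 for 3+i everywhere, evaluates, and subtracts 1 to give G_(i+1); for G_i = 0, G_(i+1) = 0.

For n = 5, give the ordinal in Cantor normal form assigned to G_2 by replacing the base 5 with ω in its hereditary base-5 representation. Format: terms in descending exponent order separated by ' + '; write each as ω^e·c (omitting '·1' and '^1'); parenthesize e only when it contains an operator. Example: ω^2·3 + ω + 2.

ω

5 —HB3→ 3 + 2 —bump→ 4 + 2 = 6 —(−1)→ 5
5 —HB4→ 4 + 1 —bump→ 5 + 1 = 6 —(−1)→ 5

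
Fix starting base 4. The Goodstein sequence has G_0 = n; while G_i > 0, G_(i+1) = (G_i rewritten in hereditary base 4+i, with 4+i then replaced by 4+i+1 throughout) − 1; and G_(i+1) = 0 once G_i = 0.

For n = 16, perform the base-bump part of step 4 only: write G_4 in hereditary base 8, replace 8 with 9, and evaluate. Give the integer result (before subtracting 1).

step 0: 16 = 4^2; sub 5 for 4: 5^2; = 25; G_1 = 25−1 = 24
step 1: 24 = 4·5 + 4; sub 6 for 5: 4·6 + 4; = 28; G_2 = 28−1 = 27
step 2: 27 = 4·6 + 3; sub 7 for 6: 4·7 + 3; = 31; G_3 = 31−1 = 30
step 3: 30 = 4·7 + 2; sub 8 for 7: 4·8 + 2; = 34; G_4 = 34−1 = 33
step 4: 33 = 4·8 + 1; sub 9 for 8: 4·9 + 1; = 37; G_5 = 37−1 = 36

37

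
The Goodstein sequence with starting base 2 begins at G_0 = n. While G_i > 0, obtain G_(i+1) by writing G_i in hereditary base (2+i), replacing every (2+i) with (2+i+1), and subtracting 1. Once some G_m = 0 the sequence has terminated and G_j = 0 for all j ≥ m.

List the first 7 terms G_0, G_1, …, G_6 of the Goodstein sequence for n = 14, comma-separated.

14, 110, 1281, 18750, 326591, 5862840, 134404971

i=0: 14 = 2^(2 + 1) + 2^2 + 2 (b=2); 2→3: 3^(3 + 1) + 3^3 + 3 = 111; 111−1 = 110
i=1: 110 = 3^(3 + 1) + 3^3 + 2 (b=3); 3→4: 4^(4 + 1) + 4^4 + 2 = 1282; 1282−1 = 1281
i=2: 1281 = 4^(4 + 1) + 4^4 + 1 (b=4); 4→5: 5^(5 + 1) + 5^5 + 1 = 18751; 18751−1 = 18750
i=3: 18750 = 5^(5 + 1) + 5^5 (b=5); 5→6: 6^(6 + 1) + 6^6 = 326592; 326592−1 = 326591
i=4: 326591 = 6^(6 + 1) + 5·6^5 + 5·6^4 + 5·6^3 + 5·6^2 + 5·6 + 5 (b=6); 6→7: 7^(7 + 1) + 5·7^5 + 5·7^4 + 5·7^3 + 5·7^2 + 5·7 + 5 = 5862841; 5862841−1 = 5862840
i=5: 5862840 = 7^(7 + 1) + 5·7^5 + 5·7^4 + 5·7^3 + 5·7^2 + 5·7 + 4 (b=7); 7→8: 8^(8 + 1) + 5·8^5 + 5·8^4 + 5·8^3 + 5·8^2 + 5·8 + 4 = 134404972; 134404972−1 = 134404971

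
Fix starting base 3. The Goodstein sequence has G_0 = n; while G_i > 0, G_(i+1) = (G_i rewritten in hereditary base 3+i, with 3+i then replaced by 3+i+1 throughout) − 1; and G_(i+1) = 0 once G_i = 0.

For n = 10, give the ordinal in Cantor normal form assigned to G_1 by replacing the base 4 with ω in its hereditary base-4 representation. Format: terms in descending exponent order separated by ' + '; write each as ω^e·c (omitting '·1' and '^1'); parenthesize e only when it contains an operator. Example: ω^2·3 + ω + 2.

ω^2

base 3: 10 = 3^2 + 1; at 4: 4^2 + 1 = 17; next = 16
base 4: 16 = 4^2; at 5: 5^2 = 25; next = 24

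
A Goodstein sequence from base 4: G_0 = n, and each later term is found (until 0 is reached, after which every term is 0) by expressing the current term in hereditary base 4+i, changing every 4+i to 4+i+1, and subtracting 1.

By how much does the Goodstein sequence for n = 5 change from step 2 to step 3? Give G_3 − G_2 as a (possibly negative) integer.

step 0: 5 = 4 + 1; sub 5 for 4: 5 + 1; = 6; G_1 = 6−1 = 5
step 1: 5 = 5; sub 6 for 5: 6; = 6; G_2 = 6−1 = 5
step 2: 5 = 5; sub 7 for 6: 5; = 5; G_3 = 5−1 = 4

-1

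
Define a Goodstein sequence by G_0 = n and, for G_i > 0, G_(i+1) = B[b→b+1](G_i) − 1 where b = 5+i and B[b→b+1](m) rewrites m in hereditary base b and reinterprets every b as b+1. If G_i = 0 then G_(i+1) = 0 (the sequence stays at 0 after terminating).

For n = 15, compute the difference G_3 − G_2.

G_0 = 15. HB_5(15) = 3·5. Bump = 18. G_1 = 17.
G_1 = 17. HB_6(17) = 2·6 + 5. Bump = 19. G_2 = 18.
G_2 = 18. HB_7(18) = 2·7 + 4. Bump = 20. G_3 = 19.

1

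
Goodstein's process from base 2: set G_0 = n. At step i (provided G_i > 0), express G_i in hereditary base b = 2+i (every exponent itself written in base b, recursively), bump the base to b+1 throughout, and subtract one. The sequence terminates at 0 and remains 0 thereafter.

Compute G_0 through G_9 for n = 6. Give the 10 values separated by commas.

base 2: 6 = 2^2 + 2; at 3: 3^3 + 3 = 30; next = 29
base 3: 29 = 3^3 + 2; at 4: 4^4 + 2 = 258; next = 257
base 4: 257 = 4^4 + 1; at 5: 5^5 + 1 = 3126; next = 3125
base 5: 3125 = 5^5; at 6: 6^6 = 46656; next = 46655
base 6: 46655 = 5·6^5 + 5·6^4 + 5·6^3 + 5·6^2 + 5·6 + 5; at 7: 5·7^5 + 5·7^4 + 5·7^3 + 5·7^2 + 5·7 + 5 = 98040; next = 98039
base 7: 98039 = 5·7^5 + 5·7^4 + 5·7^3 + 5·7^2 + 5·7 + 4; at 8: 5·8^5 + 5·8^4 + 5·8^3 + 5·8^2 + 5·8 + 4 = 187244; next = 187243
base 8: 187243 = 5·8^5 + 5·8^4 + 5·8^3 + 5·8^2 + 5·8 + 3; at 9: 5·9^5 + 5·9^4 + 5·9^3 + 5·9^2 + 5·9 + 3 = 332148; next = 332147
base 9: 332147 = 5·9^5 + 5·9^4 + 5·9^3 + 5·9^2 + 5·9 + 2; at 10: 5·10^5 + 5·10^4 + 5·10^3 + 5·10^2 + 5·10 + 2 = 555552; next = 555551
base 10: 555551 = 5·10^5 + 5·10^4 + 5·10^3 + 5·10^2 + 5·10 + 1; at 11: 5·11^5 + 5·11^4 + 5·11^3 + 5·11^2 + 5·11 + 1 = 885776; next = 885775

6, 29, 257, 3125, 46655, 98039, 187243, 332147, 555551, 885775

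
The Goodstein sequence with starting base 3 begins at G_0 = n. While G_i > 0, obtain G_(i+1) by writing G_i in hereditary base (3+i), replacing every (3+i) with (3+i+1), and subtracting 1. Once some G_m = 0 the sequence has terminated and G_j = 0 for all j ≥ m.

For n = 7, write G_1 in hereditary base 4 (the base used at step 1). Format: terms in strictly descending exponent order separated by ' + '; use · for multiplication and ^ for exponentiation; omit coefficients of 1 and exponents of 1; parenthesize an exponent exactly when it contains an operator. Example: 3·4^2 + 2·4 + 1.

(0) 7|_3 = 2·3 + 1 ↦ 2·4 + 1|_4 = 9 ⇒ 8
(1) 8|_4 = 2·4 ↦ 2·5|_5 = 10 ⇒ 9

2·4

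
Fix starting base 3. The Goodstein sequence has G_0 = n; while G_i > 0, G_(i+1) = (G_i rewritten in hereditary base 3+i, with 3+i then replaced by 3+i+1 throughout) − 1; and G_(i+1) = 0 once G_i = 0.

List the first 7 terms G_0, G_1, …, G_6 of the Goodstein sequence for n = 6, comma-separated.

6, 7, 7, 7, 7, 7, 6

G_0 = 6. HB_3(6) = 2·3. Bump = 8. G_1 = 7.
G_1 = 7. HB_4(7) = 4 + 3. Bump = 8. G_2 = 7.
G_2 = 7. HB_5(7) = 5 + 2. Bump = 8. G_3 = 7.
G_3 = 7. HB_6(7) = 6 + 1. Bump = 8. G_4 = 7.
G_4 = 7. HB_7(7) = 7. Bump = 8. G_5 = 7.
G_5 = 7. HB_8(7) = 7. Bump = 7. G_6 = 6.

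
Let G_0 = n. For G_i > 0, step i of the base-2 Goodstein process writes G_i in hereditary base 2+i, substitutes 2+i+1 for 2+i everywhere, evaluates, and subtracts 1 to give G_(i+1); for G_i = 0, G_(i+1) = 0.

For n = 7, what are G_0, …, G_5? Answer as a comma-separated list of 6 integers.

7, 30, 259, 3127, 46657, 823543

base 2: 7 = 2^2 + 2 + 1; at 3: 3^3 + 3 + 1 = 31; next = 30
base 3: 30 = 3^3 + 3; at 4: 4^4 + 4 = 260; next = 259
base 4: 259 = 4^4 + 3; at 5: 5^5 + 3 = 3128; next = 3127
base 5: 3127 = 5^5 + 2; at 6: 6^6 + 2 = 46658; next = 46657
base 6: 46657 = 6^6 + 1; at 7: 7^7 + 1 = 823544; next = 823543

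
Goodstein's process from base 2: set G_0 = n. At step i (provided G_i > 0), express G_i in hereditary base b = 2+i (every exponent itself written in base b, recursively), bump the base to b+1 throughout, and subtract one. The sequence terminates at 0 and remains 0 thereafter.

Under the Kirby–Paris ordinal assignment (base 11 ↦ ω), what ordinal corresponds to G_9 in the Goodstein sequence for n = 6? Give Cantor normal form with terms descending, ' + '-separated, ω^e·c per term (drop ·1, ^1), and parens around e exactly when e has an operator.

ω^5·5 + ω^4·5 + ω^3·5 + ω^2·5 + ω·5

step 0: 6 = 2^2 + 2; sub 3 for 2: 3^3 + 3; = 30; G_1 = 30−1 = 29
step 1: 29 = 3^3 + 2; sub 4 for 3: 4^4 + 2; = 258; G_2 = 258−1 = 257
step 2: 257 = 4^4 + 1; sub 5 for 4: 5^5 + 1; = 3126; G_3 = 3126−1 = 3125
step 3: 3125 = 5^5; sub 6 for 5: 6^6; = 46656; G_4 = 46656−1 = 46655
step 4: 46655 = 5·6^5 + 5·6^4 + 5·6^3 + 5·6^2 + 5·6 + 5; sub 7 for 6: 5·7^5 + 5·7^4 + 5·7^3 + 5·7^2 + 5·7 + 5; = 98040; G_5 = 98040−1 = 98039
step 5: 98039 = 5·7^5 + 5·7^4 + 5·7^3 + 5·7^2 + 5·7 + 4; sub 8 for 7: 5·8^5 + 5·8^4 + 5·8^3 + 5·8^2 + 5·8 + 4; = 187244; G_6 = 187244−1 = 187243
step 6: 187243 = 5·8^5 + 5·8^4 + 5·8^3 + 5·8^2 + 5·8 + 3; sub 9 for 8: 5·9^5 + 5·9^4 + 5·9^3 + 5·9^2 + 5·9 + 3; = 332148; G_7 = 332148−1 = 332147
step 7: 332147 = 5·9^5 + 5·9^4 + 5·9^3 + 5·9^2 + 5·9 + 2; sub 10 for 9: 5·10^5 + 5·10^4 + 5·10^3 + 5·10^2 + 5·10 + 2; = 555552; G_8 = 555552−1 = 555551
step 8: 555551 = 5·10^5 + 5·10^4 + 5·10^3 + 5·10^2 + 5·10 + 1; sub 11 for 10: 5·11^5 + 5·11^4 + 5·11^3 + 5·11^2 + 5·11 + 1; = 885776; G_9 = 885776−1 = 885775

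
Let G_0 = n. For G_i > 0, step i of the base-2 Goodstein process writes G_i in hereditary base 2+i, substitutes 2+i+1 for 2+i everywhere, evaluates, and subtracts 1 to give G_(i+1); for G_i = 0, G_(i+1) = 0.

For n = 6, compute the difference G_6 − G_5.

89204

step 0: 6 = 2^2 + 2; sub 3 for 2: 3^3 + 3; = 30; G_1 = 30−1 = 29
step 1: 29 = 3^3 + 2; sub 4 for 3: 4^4 + 2; = 258; G_2 = 258−1 = 257
step 2: 257 = 4^4 + 1; sub 5 for 4: 5^5 + 1; = 3126; G_3 = 3126−1 = 3125
step 3: 3125 = 5^5; sub 6 for 5: 6^6; = 46656; G_4 = 46656−1 = 46655
step 4: 46655 = 5·6^5 + 5·6^4 + 5·6^3 + 5·6^2 + 5·6 + 5; sub 7 for 6: 5·7^5 + 5·7^4 + 5·7^3 + 5·7^2 + 5·7 + 5; = 98040; G_5 = 98040−1 = 98039
step 5: 98039 = 5·7^5 + 5·7^4 + 5·7^3 + 5·7^2 + 5·7 + 4; sub 8 for 7: 5·8^5 + 5·8^4 + 5·8^3 + 5·8^2 + 5·8 + 4; = 187244; G_6 = 187244−1 = 187243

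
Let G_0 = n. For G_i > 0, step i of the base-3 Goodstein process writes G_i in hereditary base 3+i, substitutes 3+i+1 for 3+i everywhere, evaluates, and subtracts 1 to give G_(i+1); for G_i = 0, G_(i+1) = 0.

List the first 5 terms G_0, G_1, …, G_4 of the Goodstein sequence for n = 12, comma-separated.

G_0 = 12. HB_3(12) = 3^2 + 3. Bump = 20. G_1 = 19.
G_1 = 19. HB_4(19) = 4^2 + 3. Bump = 28. G_2 = 27.
G_2 = 27. HB_5(27) = 5^2 + 2. Bump = 38. G_3 = 37.
G_3 = 37. HB_6(37) = 6^2 + 1. Bump = 50. G_4 = 49.

12, 19, 27, 37, 49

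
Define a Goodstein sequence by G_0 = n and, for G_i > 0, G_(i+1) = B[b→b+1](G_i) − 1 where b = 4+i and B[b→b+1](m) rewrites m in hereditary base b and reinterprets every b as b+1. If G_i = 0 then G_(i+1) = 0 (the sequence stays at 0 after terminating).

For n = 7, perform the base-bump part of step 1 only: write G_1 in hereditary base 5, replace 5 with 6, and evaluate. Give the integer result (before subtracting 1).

G_0 = 7. HB_4(7) = 4 + 3. Bump = 8. G_1 = 7.
G_1 = 7. HB_5(7) = 5 + 2. Bump = 8. G_2 = 7.

8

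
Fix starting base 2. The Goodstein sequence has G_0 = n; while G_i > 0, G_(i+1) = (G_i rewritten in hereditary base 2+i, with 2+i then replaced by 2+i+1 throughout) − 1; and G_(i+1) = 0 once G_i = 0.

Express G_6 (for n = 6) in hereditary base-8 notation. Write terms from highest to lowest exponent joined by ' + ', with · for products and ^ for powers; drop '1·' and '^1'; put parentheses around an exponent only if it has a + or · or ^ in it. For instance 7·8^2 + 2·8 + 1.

5·8^5 + 5·8^4 + 5·8^3 + 5·8^2 + 5·8 + 3

(0) 6|_2 = 2^2 + 2 ↦ 3^3 + 3|_3 = 30 ⇒ 29
(1) 29|_3 = 3^3 + 2 ↦ 4^4 + 2|_4 = 258 ⇒ 257
(2) 257|_4 = 4^4 + 1 ↦ 5^5 + 1|_5 = 3126 ⇒ 3125
(3) 3125|_5 = 5^5 ↦ 6^6|_6 = 46656 ⇒ 46655
(4) 46655|_6 = 5·6^5 + 5·6^4 + 5·6^3 + 5·6^2 + 5·6 + 5 ↦ 5·7^5 + 5·7^4 + 5·7^3 + 5·7^2 + 5·7 + 5|_7 = 98040 ⇒ 98039
(5) 98039|_7 = 5·7^5 + 5·7^4 + 5·7^3 + 5·7^2 + 5·7 + 4 ↦ 5·8^5 + 5·8^4 + 5·8^3 + 5·8^2 + 5·8 + 4|_8 = 187244 ⇒ 187243
(6) 187243|_8 = 5·8^5 + 5·8^4 + 5·8^3 + 5·8^2 + 5·8 + 3 ↦ 5·9^5 + 5·9^4 + 5·9^3 + 5·9^2 + 5·9 + 3|_9 = 332148 ⇒ 332147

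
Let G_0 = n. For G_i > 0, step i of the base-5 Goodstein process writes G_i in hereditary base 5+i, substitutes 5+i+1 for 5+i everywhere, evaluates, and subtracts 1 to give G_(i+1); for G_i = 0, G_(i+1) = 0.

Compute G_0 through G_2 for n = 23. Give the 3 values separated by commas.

step 0: 23 = 4·5 + 3; sub 6 for 5: 4·6 + 3; = 27; G_1 = 27−1 = 26
step 1: 26 = 4·6 + 2; sub 7 for 6: 4·7 + 2; = 30; G_2 = 30−1 = 29

23, 26, 29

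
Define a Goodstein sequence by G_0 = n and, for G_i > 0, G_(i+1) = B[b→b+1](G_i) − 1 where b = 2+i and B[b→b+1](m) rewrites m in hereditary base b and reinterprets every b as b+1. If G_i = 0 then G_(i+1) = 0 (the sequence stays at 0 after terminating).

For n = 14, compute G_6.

134404971

[0] 14 ≡ 2^(2 + 1) + 2^2 + 2 (base 2). Lift 3: 111. −1: 110.
[1] 110 ≡ 3^(3 + 1) + 3^3 + 2 (base 3). Lift 4: 1282. −1: 1281.
[2] 1281 ≡ 4^(4 + 1) + 4^4 + 1 (base 4). Lift 5: 18751. −1: 18750.
[3] 18750 ≡ 5^(5 + 1) + 5^5 (base 5). Lift 6: 326592. −1: 326591.
[4] 326591 ≡ 6^(6 + 1) + 5·6^5 + 5·6^4 + 5·6^3 + 5·6^2 + 5·6 + 5 (base 6). Lift 7: 5862841. −1: 5862840.
[5] 5862840 ≡ 7^(7 + 1) + 5·7^5 + 5·7^4 + 5·7^3 + 5·7^2 + 5·7 + 4 (base 7). Lift 8: 134404972. −1: 134404971.
[6] 134404971 ≡ 8^(8 + 1) + 5·8^5 + 5·8^4 + 5·8^3 + 5·8^2 + 5·8 + 3 (base 8). Lift 9: 3487116549. −1: 3487116548.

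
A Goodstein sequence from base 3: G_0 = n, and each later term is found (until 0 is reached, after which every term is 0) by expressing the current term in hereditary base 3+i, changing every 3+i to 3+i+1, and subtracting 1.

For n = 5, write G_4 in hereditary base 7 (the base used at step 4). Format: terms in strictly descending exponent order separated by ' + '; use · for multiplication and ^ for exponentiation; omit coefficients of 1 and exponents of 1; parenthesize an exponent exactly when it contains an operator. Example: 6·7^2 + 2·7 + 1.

base 3: 5 = 3 + 2; at 4: 4 + 2 = 6; next = 5
base 4: 5 = 4 + 1; at 5: 5 + 1 = 6; next = 5
base 5: 5 = 5; at 6: 6 = 6; next = 5
base 6: 5 = 5; at 7: 5 = 5; next = 4
base 7: 4 = 4; at 8: 4 = 4; next = 3

4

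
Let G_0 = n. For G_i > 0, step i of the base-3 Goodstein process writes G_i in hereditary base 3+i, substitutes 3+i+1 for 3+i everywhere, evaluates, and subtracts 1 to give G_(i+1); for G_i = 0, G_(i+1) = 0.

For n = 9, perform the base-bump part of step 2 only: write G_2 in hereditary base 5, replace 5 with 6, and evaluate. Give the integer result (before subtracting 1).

G_0=9  [base 3] 3^2  →[3↦4]→  4^2 = 16  −1 ⇒ G_1=15
G_1=15  [base 4] 3·4 + 3  →[4↦5]→  3·5 + 3 = 18  −1 ⇒ G_2=17

20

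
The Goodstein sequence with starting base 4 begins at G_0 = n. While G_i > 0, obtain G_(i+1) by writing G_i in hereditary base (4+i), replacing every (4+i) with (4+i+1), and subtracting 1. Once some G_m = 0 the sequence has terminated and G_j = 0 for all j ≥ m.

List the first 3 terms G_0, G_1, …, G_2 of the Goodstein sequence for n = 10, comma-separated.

G_0=10  [base 4] 2·4 + 2  →[4↦5]→  2·5 + 2 = 12  −1 ⇒ G_1=11
G_1=11  [base 5] 2·5 + 1  →[5↦6]→  2·6 + 1 = 13  −1 ⇒ G_2=12

10, 11, 12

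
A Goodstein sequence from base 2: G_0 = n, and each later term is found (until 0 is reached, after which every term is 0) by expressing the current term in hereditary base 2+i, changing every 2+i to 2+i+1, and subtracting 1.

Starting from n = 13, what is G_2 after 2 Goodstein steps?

(0) 13|_2 = 2^(2 + 1) + 2^2 + 1 ↦ 3^(3 + 1) + 3^3 + 1|_3 = 109 ⇒ 108
(1) 108|_3 = 3^(3 + 1) + 3^3 ↦ 4^(4 + 1) + 4^4|_4 = 1280 ⇒ 1279

1279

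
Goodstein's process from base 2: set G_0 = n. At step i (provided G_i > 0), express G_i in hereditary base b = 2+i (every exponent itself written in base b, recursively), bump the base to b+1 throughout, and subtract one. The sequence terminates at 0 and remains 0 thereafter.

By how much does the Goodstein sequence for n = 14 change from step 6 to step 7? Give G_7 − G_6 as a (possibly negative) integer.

G_0 = 14. HB_2(14) = 2^(2 + 1) + 2^2 + 2. Bump = 111. G_1 = 110.
G_1 = 110. HB_3(110) = 3^(3 + 1) + 3^3 + 2. Bump = 1282. G_2 = 1281.
G_2 = 1281. HB_4(1281) = 4^(4 + 1) + 4^4 + 1. Bump = 18751. G_3 = 18750.
G_3 = 18750. HB_5(18750) = 5^(5 + 1) + 5^5. Bump = 326592. G_4 = 326591.
G_4 = 326591. HB_6(326591) = 6^(6 + 1) + 5·6^5 + 5·6^4 + 5·6^3 + 5·6^2 + 5·6 + 5. Bump = 5862841. G_5 = 5862840.
G_5 = 5862840. HB_7(5862840) = 7^(7 + 1) + 5·7^5 + 5·7^4 + 5·7^3 + 5·7^2 + 5·7 + 4. Bump = 134404972. G_6 = 134404971.
G_6 = 134404971. HB_8(134404971) = 8^(8 + 1) + 5·8^5 + 5·8^4 + 5·8^3 + 5·8^2 + 5·8 + 3. Bump = 3487116549. G_7 = 3487116548.

3352711577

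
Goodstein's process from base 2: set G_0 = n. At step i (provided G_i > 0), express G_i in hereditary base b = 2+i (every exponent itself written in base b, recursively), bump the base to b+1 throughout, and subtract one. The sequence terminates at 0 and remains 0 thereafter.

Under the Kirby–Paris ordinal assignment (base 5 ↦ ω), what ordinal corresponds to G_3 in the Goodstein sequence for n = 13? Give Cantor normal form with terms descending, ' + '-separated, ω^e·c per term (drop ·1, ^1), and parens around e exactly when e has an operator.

G_0 = 13. HB_2(13) = 2^(2 + 1) + 2^2 + 1. Bump = 109. G_1 = 108.
G_1 = 108. HB_3(108) = 3^(3 + 1) + 3^3. Bump = 1280. G_2 = 1279.
G_2 = 1279. HB_4(1279) = 4^(4 + 1) + 3·4^3 + 3·4^2 + 3·4 + 3. Bump = 16093. G_3 = 16092.

ω^(ω + 1) + ω^3·3 + ω^2·3 + ω·3 + 2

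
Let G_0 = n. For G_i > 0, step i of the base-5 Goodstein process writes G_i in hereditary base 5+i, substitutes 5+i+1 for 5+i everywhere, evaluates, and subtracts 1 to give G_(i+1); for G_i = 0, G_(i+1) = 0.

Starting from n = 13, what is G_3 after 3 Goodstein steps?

[0] 13 ≡ 2·5 + 3 (base 5). Lift 6: 15. −1: 14.
[1] 14 ≡ 2·6 + 2 (base 6). Lift 7: 16. −1: 15.
[2] 15 ≡ 2·7 + 1 (base 7). Lift 8: 17. −1: 16.

16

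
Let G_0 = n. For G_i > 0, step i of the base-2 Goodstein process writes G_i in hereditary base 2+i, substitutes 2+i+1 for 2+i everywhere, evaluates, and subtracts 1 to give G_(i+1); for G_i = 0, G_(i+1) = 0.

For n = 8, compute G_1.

80

i=0: 8 = 2^(2 + 1) (b=2); 2→3: 3^(3 + 1) = 81; 81−1 = 80
i=1: 80 = 2·3^3 + 2·3^2 + 2·3 + 2 (b=3); 3→4: 2·4^4 + 2·4^2 + 2·4 + 2 = 554; 554−1 = 553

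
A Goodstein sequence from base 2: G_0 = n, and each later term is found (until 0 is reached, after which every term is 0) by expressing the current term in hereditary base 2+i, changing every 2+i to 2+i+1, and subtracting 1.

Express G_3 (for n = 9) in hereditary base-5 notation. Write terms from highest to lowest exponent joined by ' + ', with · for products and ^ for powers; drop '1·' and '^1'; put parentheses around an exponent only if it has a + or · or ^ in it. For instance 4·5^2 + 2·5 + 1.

9 —HB2→ 2^(2 + 1) + 1 —bump→ 3^(3 + 1) + 1 = 82 —(−1)→ 81
81 —HB3→ 3^(3 + 1) —bump→ 4^(4 + 1) = 1024 —(−1)→ 1023
1023 —HB4→ 3·4^4 + 3·4^3 + 3·4^2 + 3·4 + 3 —bump→ 3·5^5 + 3·5^3 + 3·5^2 + 3·5 + 3 = 9843 —(−1)→ 9842
9842 —HB5→ 3·5^5 + 3·5^3 + 3·5^2 + 3·5 + 2 —bump→ 3·6^6 + 3·6^3 + 3·6^2 + 3·6 + 2 = 140744 —(−1)→ 140743

3·5^5 + 3·5^3 + 3·5^2 + 3·5 + 2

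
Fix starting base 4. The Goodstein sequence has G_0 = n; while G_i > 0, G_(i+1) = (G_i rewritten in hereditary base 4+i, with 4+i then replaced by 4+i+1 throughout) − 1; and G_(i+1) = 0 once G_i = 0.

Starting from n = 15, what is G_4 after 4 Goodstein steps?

G_0 = 15. HB_4(15) = 3·4 + 3. Bump = 18. G_1 = 17.
G_1 = 17. HB_5(17) = 3·5 + 2. Bump = 20. G_2 = 19.
G_2 = 19. HB_6(19) = 3·6 + 1. Bump = 22. G_3 = 21.
G_3 = 21. HB_7(21) = 3·7. Bump = 24. G_4 = 23.
G_4 = 23. HB_8(23) = 2·8 + 7. Bump = 25. G_5 = 24.

23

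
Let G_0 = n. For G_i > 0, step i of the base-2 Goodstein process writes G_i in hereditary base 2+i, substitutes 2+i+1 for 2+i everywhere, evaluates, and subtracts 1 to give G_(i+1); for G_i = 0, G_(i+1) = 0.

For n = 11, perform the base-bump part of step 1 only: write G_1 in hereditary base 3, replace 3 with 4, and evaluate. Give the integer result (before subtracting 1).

base 2: 11 = 2^(2 + 1) + 2 + 1; at 3: 3^(3 + 1) + 3 + 1 = 85; next = 84
base 3: 84 = 3^(3 + 1) + 3; at 4: 4^(4 + 1) + 4 = 1028; next = 1027

1028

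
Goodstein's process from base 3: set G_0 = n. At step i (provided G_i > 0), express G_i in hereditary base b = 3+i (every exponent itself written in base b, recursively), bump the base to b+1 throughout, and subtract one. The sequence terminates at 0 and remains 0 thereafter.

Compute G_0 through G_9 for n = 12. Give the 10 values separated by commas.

12, 19, 27, 37, 49, 63, 69, 75, 81, 87

(0) 12|_3 = 3^2 + 3 ↦ 4^2 + 4|_4 = 20 ⇒ 19
(1) 19|_4 = 4^2 + 3 ↦ 5^2 + 3|_5 = 28 ⇒ 27
(2) 27|_5 = 5^2 + 2 ↦ 6^2 + 2|_6 = 38 ⇒ 37
(3) 37|_6 = 6^2 + 1 ↦ 7^2 + 1|_7 = 50 ⇒ 49
(4) 49|_7 = 7^2 ↦ 8^2|_8 = 64 ⇒ 63
(5) 63|_8 = 7·8 + 7 ↦ 7·9 + 7|_9 = 70 ⇒ 69
(6) 69|_9 = 7·9 + 6 ↦ 7·10 + 6|_10 = 76 ⇒ 75
(7) 75|_10 = 7·10 + 5 ↦ 7·11 + 5|_11 = 82 ⇒ 81
(8) 81|_11 = 7·11 + 4 ↦ 7·12 + 4|_12 = 88 ⇒ 87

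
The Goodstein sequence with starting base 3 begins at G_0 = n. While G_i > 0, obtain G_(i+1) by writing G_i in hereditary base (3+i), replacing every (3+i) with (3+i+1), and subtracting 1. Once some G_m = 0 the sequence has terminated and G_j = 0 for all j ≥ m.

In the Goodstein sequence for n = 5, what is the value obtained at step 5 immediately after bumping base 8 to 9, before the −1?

step 0: 5 = 3 + 2; sub 4 for 3: 4 + 2; = 6; G_1 = 6−1 = 5
step 1: 5 = 4 + 1; sub 5 for 4: 5 + 1; = 6; G_2 = 6−1 = 5
step 2: 5 = 5; sub 6 for 5: 6; = 6; G_3 = 6−1 = 5
step 3: 5 = 5; sub 7 for 6: 5; = 5; G_4 = 5−1 = 4
step 4: 4 = 4; sub 8 for 7: 4; = 4; G_5 = 4−1 = 3
step 5: 3 = 3; sub 9 for 8: 3; = 3; G_6 = 3−1 = 2

3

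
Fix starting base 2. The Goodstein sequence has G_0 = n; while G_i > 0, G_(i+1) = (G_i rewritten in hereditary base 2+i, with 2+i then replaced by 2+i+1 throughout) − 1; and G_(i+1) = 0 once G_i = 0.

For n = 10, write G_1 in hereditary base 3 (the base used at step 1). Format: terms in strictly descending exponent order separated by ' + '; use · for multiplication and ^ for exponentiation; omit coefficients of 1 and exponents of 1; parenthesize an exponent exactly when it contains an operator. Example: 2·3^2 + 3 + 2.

[0] 10 ≡ 2^(2 + 1) + 2 (base 2). Lift 3: 84. −1: 83.
[1] 83 ≡ 3^(3 + 1) + 2 (base 3). Lift 4: 1026. −1: 1025.

3^(3 + 1) + 2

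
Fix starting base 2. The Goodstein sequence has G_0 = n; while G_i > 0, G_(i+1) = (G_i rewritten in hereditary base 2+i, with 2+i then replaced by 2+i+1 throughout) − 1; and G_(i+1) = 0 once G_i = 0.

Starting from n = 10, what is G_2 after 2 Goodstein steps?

1025

i=0: 10 = 2^(2 + 1) + 2 (b=2); 2→3: 3^(3 + 1) + 3 = 84; 84−1 = 83
i=1: 83 = 3^(3 + 1) + 2 (b=3); 3→4: 4^(4 + 1) + 2 = 1026; 1026−1 = 1025
i=2: 1025 = 4^(4 + 1) + 1 (b=4); 4→5: 5^(5 + 1) + 1 = 15626; 15626−1 = 15625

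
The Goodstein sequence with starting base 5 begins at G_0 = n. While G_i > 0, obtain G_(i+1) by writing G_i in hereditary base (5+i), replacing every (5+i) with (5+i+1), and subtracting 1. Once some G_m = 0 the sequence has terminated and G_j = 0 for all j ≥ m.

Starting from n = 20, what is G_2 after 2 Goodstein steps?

step 0: 20 = 4·5; sub 6 for 5: 4·6; = 24; G_1 = 24−1 = 23
step 1: 23 = 3·6 + 5; sub 7 for 6: 3·7 + 5; = 26; G_2 = 26−1 = 25
step 2: 25 = 3·7 + 4; sub 8 for 7: 3·8 + 4; = 28; G_3 = 28−1 = 27

25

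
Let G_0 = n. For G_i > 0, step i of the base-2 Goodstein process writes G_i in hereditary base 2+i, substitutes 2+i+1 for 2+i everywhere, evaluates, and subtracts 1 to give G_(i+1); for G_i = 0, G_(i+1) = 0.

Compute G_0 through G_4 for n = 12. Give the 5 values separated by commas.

12, 107, 1065, 15685, 280019

12 —HB2→ 2^(2 + 1) + 2^2 —bump→ 3^(3 + 1) + 3^3 = 108 —(−1)→ 107
107 —HB3→ 3^(3 + 1) + 2·3^2 + 2·3 + 2 —bump→ 4^(4 + 1) + 2·4^2 + 2·4 + 2 = 1066 —(−1)→ 1065
1065 —HB4→ 4^(4 + 1) + 2·4^2 + 2·4 + 1 —bump→ 5^(5 + 1) + 2·5^2 + 2·5 + 1 = 15686 —(−1)→ 15685
15685 —HB5→ 5^(5 + 1) + 2·5^2 + 2·5 —bump→ 6^(6 + 1) + 2·6^2 + 2·6 = 280020 —(−1)→ 280019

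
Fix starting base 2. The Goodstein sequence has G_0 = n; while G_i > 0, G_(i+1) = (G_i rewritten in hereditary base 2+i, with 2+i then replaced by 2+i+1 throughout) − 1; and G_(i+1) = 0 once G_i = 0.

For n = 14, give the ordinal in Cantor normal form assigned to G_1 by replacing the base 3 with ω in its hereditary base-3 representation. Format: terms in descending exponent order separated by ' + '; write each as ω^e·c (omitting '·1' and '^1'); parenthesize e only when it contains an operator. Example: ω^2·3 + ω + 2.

ω^(ω + 1) + ω^ω + 2

14 —HB2→ 2^(2 + 1) + 2^2 + 2 —bump→ 3^(3 + 1) + 3^3 + 3 = 111 —(−1)→ 110
110 —HB3→ 3^(3 + 1) + 3^3 + 2 —bump→ 4^(4 + 1) + 4^4 + 2 = 1282 —(−1)→ 1281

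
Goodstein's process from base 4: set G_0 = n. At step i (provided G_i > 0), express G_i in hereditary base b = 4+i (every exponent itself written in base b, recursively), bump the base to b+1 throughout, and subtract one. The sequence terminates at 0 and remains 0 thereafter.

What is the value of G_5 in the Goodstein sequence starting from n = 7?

6

base 4: 7 = 4 + 3; at 5: 5 + 3 = 8; next = 7
base 5: 7 = 5 + 2; at 6: 6 + 2 = 8; next = 7
base 6: 7 = 6 + 1; at 7: 7 + 1 = 8; next = 7
base 7: 7 = 7; at 8: 8 = 8; next = 7
base 8: 7 = 7; at 9: 7 = 7; next = 6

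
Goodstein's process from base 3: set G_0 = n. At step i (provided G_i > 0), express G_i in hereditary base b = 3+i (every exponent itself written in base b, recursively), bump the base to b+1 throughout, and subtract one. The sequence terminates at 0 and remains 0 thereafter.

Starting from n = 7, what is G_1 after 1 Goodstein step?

G_0=7  [base 3] 2·3 + 1  →[3↦4]→  2·4 + 1 = 9  −1 ⇒ G_1=8
G_1=8  [base 4] 2·4  →[4↦5]→  2·5 = 10  −1 ⇒ G_2=9

8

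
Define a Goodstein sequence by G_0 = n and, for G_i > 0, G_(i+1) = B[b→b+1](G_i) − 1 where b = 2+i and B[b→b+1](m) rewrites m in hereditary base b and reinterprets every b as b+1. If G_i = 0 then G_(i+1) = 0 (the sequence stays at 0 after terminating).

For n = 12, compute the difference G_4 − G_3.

264334

G_0=12  [base 2] 2^(2 + 1) + 2^2  →[2↦3]→  3^(3 + 1) + 3^3 = 108  −1 ⇒ G_1=107
G_1=107  [base 3] 3^(3 + 1) + 2·3^2 + 2·3 + 2  →[3↦4]→  4^(4 + 1) + 2·4^2 + 2·4 + 2 = 1066  −1 ⇒ G_2=1065
G_2=1065  [base 4] 4^(4 + 1) + 2·4^2 + 2·4 + 1  →[4↦5]→  5^(5 + 1) + 2·5^2 + 2·5 + 1 = 15686  −1 ⇒ G_3=15685
G_3=15685  [base 5] 5^(5 + 1) + 2·5^2 + 2·5  →[5↦6]→  6^(6 + 1) + 2·6^2 + 2·6 = 280020  −1 ⇒ G_4=280019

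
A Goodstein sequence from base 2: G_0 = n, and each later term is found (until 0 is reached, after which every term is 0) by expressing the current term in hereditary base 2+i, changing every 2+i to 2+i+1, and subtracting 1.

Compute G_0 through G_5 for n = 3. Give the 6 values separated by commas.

3, 3, 3, 2, 1, 0

[0] 3 ≡ 2 + 1 (base 2). Lift 3: 4. −1: 3.
[1] 3 ≡ 3 (base 3). Lift 4: 4. −1: 3.
[2] 3 ≡ 3 (base 4). Lift 5: 3. −1: 2.
[3] 2 ≡ 2 (base 5). Lift 6: 2. −1: 1.
[4] 1 ≡ 1 (base 6). Lift 7: 1. −1: 0.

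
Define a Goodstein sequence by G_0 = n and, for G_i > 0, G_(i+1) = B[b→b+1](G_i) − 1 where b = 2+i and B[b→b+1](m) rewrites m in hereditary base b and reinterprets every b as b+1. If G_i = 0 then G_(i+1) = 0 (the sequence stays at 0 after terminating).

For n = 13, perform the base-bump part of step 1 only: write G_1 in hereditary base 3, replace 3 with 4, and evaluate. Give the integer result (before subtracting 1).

i=0: 13 = 2^(2 + 1) + 2^2 + 1 (b=2); 2→3: 3^(3 + 1) + 3^3 + 1 = 109; 109−1 = 108
i=1: 108 = 3^(3 + 1) + 3^3 (b=3); 3→4: 4^(4 + 1) + 4^4 = 1280; 1280−1 = 1279

1280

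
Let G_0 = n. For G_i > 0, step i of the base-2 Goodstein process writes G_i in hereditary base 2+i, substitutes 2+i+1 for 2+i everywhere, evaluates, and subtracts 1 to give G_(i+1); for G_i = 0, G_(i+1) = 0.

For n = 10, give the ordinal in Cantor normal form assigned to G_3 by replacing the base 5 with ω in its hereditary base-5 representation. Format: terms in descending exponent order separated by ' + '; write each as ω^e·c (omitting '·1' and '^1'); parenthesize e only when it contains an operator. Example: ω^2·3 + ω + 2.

(0) 10|_2 = 2^(2 + 1) + 2 ↦ 3^(3 + 1) + 3|_3 = 84 ⇒ 83
(1) 83|_3 = 3^(3 + 1) + 2 ↦ 4^(4 + 1) + 2|_4 = 1026 ⇒ 1025
(2) 1025|_4 = 4^(4 + 1) + 1 ↦ 5^(5 + 1) + 1|_5 = 15626 ⇒ 15625
(3) 15625|_5 = 5^(5 + 1) ↦ 6^(6 + 1)|_6 = 279936 ⇒ 279935

ω^(ω + 1)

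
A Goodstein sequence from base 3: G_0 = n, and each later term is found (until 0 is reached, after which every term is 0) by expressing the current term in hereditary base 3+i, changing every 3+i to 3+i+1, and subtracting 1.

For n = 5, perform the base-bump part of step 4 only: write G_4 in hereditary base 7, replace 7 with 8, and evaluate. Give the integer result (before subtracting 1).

base 3: 5 = 3 + 2; at 4: 4 + 2 = 6; next = 5
base 4: 5 = 4 + 1; at 5: 5 + 1 = 6; next = 5
base 5: 5 = 5; at 6: 6 = 6; next = 5
base 6: 5 = 5; at 7: 5 = 5; next = 4

4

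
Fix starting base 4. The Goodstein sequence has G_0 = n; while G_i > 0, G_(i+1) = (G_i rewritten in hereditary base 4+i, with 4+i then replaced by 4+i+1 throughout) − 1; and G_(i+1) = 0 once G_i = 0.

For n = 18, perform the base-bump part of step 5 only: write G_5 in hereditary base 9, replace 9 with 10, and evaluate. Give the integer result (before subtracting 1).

64

base 4: 18 = 4^2 + 2; at 5: 5^2 + 2 = 27; next = 26
base 5: 26 = 5^2 + 1; at 6: 6^2 + 1 = 37; next = 36
base 6: 36 = 6^2; at 7: 7^2 = 49; next = 48
base 7: 48 = 6·7 + 6; at 8: 6·8 + 6 = 54; next = 53
base 8: 53 = 6·8 + 5; at 9: 6·9 + 5 = 59; next = 58
base 9: 58 = 6·9 + 4; at 10: 6·10 + 4 = 64; next = 63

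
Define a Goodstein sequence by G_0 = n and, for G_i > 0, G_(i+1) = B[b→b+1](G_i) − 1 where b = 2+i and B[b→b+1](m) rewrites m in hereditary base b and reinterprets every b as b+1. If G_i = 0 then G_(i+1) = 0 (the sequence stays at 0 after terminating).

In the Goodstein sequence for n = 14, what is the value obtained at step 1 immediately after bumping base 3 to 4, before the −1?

1282

14 —HB2→ 2^(2 + 1) + 2^2 + 2 —bump→ 3^(3 + 1) + 3^3 + 3 = 111 —(−1)→ 110
110 —HB3→ 3^(3 + 1) + 3^3 + 2 —bump→ 4^(4 + 1) + 4^4 + 2 = 1282 —(−1)→ 1281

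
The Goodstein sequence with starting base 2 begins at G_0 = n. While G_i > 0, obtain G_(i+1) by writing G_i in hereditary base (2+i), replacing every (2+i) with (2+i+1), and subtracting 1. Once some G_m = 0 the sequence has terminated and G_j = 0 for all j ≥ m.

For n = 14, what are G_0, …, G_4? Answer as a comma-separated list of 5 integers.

(0) 14|_2 = 2^(2 + 1) + 2^2 + 2 ↦ 3^(3 + 1) + 3^3 + 3|_3 = 111 ⇒ 110
(1) 110|_3 = 3^(3 + 1) + 3^3 + 2 ↦ 4^(4 + 1) + 4^4 + 2|_4 = 1282 ⇒ 1281
(2) 1281|_4 = 4^(4 + 1) + 4^4 + 1 ↦ 5^(5 + 1) + 5^5 + 1|_5 = 18751 ⇒ 18750
(3) 18750|_5 = 5^(5 + 1) + 5^5 ↦ 6^(6 + 1) + 6^6|_6 = 326592 ⇒ 326591

14, 110, 1281, 18750, 326591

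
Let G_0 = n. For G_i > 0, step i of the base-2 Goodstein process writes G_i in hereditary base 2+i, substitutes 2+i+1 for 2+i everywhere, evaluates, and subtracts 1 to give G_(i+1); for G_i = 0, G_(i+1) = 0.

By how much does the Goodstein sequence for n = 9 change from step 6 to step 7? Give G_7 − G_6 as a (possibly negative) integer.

9 —HB2→ 2^(2 + 1) + 1 —bump→ 3^(3 + 1) + 1 = 82 —(−1)→ 81
81 —HB3→ 3^(3 + 1) —bump→ 4^(4 + 1) = 1024 —(−1)→ 1023
1023 —HB4→ 3·4^4 + 3·4^3 + 3·4^2 + 3·4 + 3 —bump→ 3·5^5 + 3·5^3 + 3·5^2 + 3·5 + 3 = 9843 —(−1)→ 9842
9842 —HB5→ 3·5^5 + 3·5^3 + 3·5^2 + 3·5 + 2 —bump→ 3·6^6 + 3·6^3 + 3·6^2 + 3·6 + 2 = 140744 —(−1)→ 140743
140743 —HB6→ 3·6^6 + 3·6^3 + 3·6^2 + 3·6 + 1 —bump→ 3·7^7 + 3·7^3 + 3·7^2 + 3·7 + 1 = 2471827 —(−1)→ 2471826
2471826 —HB7→ 3·7^7 + 3·7^3 + 3·7^2 + 3·7 —bump→ 3·8^8 + 3·8^3 + 3·8^2 + 3·8 = 50333400 —(−1)→ 50333399
50333399 —HB8→ 3·8^8 + 3·8^3 + 3·8^2 + 2·8 + 7 —bump→ 3·9^9 + 3·9^3 + 3·9^2 + 2·9 + 7 = 1162263922 —(−1)→ 1162263921

1111930522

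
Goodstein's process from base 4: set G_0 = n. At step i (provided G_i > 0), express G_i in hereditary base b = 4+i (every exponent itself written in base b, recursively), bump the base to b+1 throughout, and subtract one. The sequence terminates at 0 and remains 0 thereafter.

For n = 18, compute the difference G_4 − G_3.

5

step 0: 18 = 4^2 + 2; sub 5 for 4: 5^2 + 2; = 27; G_1 = 27−1 = 26
step 1: 26 = 5^2 + 1; sub 6 for 5: 6^2 + 1; = 37; G_2 = 37−1 = 36
step 2: 36 = 6^2; sub 7 for 6: 7^2; = 49; G_3 = 49−1 = 48
step 3: 48 = 6·7 + 6; sub 8 for 7: 6·8 + 6; = 54; G_4 = 54−1 = 53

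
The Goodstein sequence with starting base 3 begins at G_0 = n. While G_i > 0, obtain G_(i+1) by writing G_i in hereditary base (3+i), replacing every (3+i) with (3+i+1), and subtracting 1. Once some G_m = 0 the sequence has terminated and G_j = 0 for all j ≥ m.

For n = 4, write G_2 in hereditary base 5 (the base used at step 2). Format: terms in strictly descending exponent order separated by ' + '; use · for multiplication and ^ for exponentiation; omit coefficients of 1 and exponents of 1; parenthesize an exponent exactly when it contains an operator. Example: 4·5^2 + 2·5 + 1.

i=0: 4 = 3 + 1 (b=3); 3→4: 4 + 1 = 5; 5−1 = 4
i=1: 4 = 4 (b=4); 4→5: 5 = 5; 5−1 = 4

4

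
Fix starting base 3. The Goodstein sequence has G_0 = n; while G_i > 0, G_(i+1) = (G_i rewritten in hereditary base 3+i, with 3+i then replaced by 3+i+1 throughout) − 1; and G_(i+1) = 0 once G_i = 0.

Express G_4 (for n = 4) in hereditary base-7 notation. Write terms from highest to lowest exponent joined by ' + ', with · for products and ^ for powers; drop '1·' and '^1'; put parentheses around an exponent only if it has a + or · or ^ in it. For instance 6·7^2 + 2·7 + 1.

G_0 = 4. HB_3(4) = 3 + 1. Bump = 5. G_1 = 4.
G_1 = 4. HB_4(4) = 4. Bump = 5. G_2 = 4.
G_2 = 4. HB_5(4) = 4. Bump = 4. G_3 = 3.
G_3 = 3. HB_6(3) = 3. Bump = 3. G_4 = 2.

2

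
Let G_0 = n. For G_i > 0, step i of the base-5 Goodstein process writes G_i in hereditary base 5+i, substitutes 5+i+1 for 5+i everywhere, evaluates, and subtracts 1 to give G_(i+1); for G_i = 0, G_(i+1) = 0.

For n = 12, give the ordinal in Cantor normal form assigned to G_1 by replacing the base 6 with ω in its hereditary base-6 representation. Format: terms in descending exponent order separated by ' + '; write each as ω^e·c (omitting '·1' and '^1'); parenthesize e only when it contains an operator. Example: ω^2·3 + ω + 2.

G_0 = 12. HB_5(12) = 2·5 + 2. Bump = 14. G_1 = 13.
G_1 = 13. HB_6(13) = 2·6 + 1. Bump = 15. G_2 = 14.

ω·2 + 1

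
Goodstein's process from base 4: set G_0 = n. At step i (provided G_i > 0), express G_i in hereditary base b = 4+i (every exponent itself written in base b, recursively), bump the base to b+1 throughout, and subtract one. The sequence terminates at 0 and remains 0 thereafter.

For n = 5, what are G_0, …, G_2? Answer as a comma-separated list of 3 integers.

step 0: 5 = 4 + 1; sub 5 for 4: 5 + 1; = 6; G_1 = 6−1 = 5
step 1: 5 = 5; sub 6 for 5: 6; = 6; G_2 = 6−1 = 5

5, 5, 5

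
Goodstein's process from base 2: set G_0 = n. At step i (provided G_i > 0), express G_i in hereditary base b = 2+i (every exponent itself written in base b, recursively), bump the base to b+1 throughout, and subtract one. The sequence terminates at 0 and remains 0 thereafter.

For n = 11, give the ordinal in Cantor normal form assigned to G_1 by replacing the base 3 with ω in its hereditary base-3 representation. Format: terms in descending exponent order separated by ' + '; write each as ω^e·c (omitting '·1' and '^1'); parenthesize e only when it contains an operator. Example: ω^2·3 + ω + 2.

11 —HB2→ 2^(2 + 1) + 2 + 1 —bump→ 3^(3 + 1) + 3 + 1 = 85 —(−1)→ 84
84 —HB3→ 3^(3 + 1) + 3 —bump→ 4^(4 + 1) + 4 = 1028 —(−1)→ 1027

ω^(ω + 1) + ω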